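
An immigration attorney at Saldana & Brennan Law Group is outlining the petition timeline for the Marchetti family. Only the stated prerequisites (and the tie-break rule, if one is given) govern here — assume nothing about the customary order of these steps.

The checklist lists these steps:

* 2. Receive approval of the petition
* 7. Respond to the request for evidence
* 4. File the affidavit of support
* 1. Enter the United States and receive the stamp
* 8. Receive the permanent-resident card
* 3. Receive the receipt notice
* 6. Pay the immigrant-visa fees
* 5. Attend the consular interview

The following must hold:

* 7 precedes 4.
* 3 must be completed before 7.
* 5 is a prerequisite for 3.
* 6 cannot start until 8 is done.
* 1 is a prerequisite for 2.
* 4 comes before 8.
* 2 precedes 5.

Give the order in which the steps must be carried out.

1, 2, 5, 3, 7, 4, 8, 6

Only 1 has no prerequisites, so it is first.
2 is the only step now ready → 2.
5 needed 2, now all done → 5.
3 needed 5, now all done → 3.
Next only 7 has its prerequisites met → 7.
That leaves 4 as the only ready step → 4.
8 is the only step now ready → 8.
That leaves 6 as the only ready step → 6.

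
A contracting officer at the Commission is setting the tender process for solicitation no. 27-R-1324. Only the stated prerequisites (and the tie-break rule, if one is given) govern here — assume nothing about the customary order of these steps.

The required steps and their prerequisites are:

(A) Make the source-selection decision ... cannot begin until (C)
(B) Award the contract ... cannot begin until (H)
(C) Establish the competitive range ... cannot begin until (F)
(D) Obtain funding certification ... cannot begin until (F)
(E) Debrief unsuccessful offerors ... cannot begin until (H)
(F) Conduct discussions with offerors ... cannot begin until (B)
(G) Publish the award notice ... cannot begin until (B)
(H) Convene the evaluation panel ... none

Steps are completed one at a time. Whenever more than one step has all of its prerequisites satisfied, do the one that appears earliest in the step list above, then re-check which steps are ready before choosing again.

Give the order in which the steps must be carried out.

(H) is the only step with nothing outstanding, so it goes first.
(B) and (E) are both available; (B) is listed earlier → (B).
Ready: (E), (F) and (G). (E) is listed earlier → (E).
Now (F) and (G) have their prerequisites met. (F) is listed earlier, so (F) next.
(C), (D) and (G) are all available; (C) is listed earlier → (C).
(A) now also ready, so the ready set is {(A), (D), (G)}; (A) is listed earlier → (A).
(D) and (G) are both available; (D) is listed earlier → (D).
(G) needed (B), now all done → (G).

(H), (B), (E), (F), (C), (A), (D), (G)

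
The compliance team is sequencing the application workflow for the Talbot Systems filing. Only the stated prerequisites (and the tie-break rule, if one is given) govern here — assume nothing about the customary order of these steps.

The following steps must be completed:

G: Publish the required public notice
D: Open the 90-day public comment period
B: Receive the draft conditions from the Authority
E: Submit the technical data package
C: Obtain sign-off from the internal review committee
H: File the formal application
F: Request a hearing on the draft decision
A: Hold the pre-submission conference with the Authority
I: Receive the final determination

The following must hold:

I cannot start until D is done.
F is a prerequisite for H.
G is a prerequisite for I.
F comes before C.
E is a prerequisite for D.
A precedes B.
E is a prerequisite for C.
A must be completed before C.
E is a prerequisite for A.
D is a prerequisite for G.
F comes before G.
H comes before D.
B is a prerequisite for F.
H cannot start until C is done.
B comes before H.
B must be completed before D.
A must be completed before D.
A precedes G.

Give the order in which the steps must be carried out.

E, A, B, F, C, H, D, G, I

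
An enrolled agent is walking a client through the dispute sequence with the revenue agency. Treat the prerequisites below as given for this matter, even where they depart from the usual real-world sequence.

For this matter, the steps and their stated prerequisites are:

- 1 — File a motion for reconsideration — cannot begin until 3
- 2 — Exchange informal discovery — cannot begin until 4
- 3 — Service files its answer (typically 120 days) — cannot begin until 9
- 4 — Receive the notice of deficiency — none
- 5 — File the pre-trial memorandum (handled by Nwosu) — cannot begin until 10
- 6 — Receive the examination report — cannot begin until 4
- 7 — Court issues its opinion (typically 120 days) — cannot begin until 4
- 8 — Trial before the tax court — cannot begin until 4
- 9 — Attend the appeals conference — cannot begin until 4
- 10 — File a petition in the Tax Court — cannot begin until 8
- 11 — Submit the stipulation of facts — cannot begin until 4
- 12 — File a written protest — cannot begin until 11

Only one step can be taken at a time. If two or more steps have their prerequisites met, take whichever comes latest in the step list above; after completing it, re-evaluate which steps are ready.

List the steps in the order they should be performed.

4, 11, 12, 9, 8, 10, 7, 6, 5, 3, 2, 1

4 has no prerequisites → 4 first.
Now 11, 9, 8, 7, 6 and 2 have their prerequisites met. 11 is listed later, so 11 next.
12 now also ready, so the ready set is {12, 9, 8, 7, 6, 2}; 12 is listed later → 12.
9, 8, 7, 6 and 2 are all available; 9 is listed later → 9.
3 now also ready, so the ready set is {8, 7, 6, 3, 2}; 8 is listed later → 8.
10 now also ready, so the ready set is {10, 7, 6, 3, 2}; 10 is listed later → 10.
5 now also ready, so the ready set is {7, 6, 5, 3, 2}; 7 is listed later → 7.
Ready: 6, 5, 3 and 2. 6 is listed later → 6.
Now 5, 3 and 2 have their prerequisites met. 5 is listed later, so 5 next.
Now 3 and 2 have their prerequisites met. 3 is listed later, so 3 next.
Now 2 and 1 have their prerequisites met. 2 is listed later, so 2 next.
That leaves 1 as the only ready step → 1.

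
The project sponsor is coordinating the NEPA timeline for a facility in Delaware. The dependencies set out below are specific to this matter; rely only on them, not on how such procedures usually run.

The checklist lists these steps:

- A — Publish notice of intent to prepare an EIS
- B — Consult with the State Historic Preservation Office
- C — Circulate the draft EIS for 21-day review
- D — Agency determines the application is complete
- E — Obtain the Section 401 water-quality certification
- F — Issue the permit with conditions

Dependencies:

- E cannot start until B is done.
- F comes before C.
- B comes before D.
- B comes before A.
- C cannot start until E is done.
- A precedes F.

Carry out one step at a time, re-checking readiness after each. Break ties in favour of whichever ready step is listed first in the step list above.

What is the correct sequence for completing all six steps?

Only B has no prerequisites, so it is first.
Now A, D and E have their prerequisites met. A is listed earlier, so A next.
Now D, E and F have their prerequisites met. D is listed earlier, so D next.
E and F are both available; E is listed earlier → E.
Next only F has its prerequisites met → F.
C is the only step now ready → C.

B, A, D, E, F, C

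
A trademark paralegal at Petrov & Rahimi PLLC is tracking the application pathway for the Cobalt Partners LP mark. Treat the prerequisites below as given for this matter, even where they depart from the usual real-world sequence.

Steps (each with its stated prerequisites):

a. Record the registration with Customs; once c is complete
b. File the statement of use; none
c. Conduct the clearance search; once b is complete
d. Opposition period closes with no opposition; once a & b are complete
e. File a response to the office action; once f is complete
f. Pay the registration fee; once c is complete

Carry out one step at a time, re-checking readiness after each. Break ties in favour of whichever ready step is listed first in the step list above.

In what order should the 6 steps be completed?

Only b has no prerequisites, so it is first.
c needed b, now all done → c.
Now a and f have their prerequisites met. a is listed earlier, so a next.
d now also ready, so the ready set is {d, f}; d is listed earlier → d.
f needed c, now all done → f.
e is the only step now ready → e.

b, c, a, d, f, e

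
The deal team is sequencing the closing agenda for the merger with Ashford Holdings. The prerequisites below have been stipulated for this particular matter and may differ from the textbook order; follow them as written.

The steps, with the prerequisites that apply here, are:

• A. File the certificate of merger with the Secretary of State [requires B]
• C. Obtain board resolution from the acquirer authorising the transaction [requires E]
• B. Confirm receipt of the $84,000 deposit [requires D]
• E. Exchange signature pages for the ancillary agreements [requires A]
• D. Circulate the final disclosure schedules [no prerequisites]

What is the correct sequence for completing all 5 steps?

D has no prerequisites → D first.
B is the only step now ready → B.
Next only A has its prerequisites met → A.
Next only E has its prerequisites met → E.
C needed E, now all done → C.

D, B, A, E, C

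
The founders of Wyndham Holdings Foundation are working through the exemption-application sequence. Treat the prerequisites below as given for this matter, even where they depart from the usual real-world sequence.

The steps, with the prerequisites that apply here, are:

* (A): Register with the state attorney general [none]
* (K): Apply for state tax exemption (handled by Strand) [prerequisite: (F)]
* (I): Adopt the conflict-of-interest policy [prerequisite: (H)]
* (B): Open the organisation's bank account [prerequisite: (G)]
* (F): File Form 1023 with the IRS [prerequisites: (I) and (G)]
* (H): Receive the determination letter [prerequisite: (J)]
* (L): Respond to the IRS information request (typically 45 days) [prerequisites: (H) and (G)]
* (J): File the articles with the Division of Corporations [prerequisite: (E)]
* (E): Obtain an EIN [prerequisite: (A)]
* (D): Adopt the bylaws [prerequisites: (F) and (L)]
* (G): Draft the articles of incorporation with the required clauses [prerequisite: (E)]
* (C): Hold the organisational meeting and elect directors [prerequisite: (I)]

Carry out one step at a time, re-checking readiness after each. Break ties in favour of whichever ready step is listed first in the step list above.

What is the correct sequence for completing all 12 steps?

Only (A) has no prerequisites, so it is first.
(E) needed (A), now all done → (E).
Ready: (J) and (G). (J) is listed earlier → (J).
(H) now also ready, so the ready set is {(H), (G)}; (H) is listed earlier → (H).
(I) and (G) are both available; (I) is listed earlier → (I).
(G) and (C) are both available; (G) is listed earlier → (G).
(B), (F) and (L) now also ready, so the ready set is {(B), (F), (L), (C)}; (B) is listed earlier → (B).
Ready: (F), (L) and (C). (F) is listed earlier → (F).
(K), (L) and (C) are all available; (K) is listed earlier → (K).
(L) and (C) are both available; (L) is listed earlier → (L).
(D) now also ready, so the ready set is {(D), (C)}; (D) is listed earlier → (D).
That leaves (C) as the only ready step → (C).

(A), (E), (J), (H), (I), (G), (B), (F), (K), (L), (D), (C)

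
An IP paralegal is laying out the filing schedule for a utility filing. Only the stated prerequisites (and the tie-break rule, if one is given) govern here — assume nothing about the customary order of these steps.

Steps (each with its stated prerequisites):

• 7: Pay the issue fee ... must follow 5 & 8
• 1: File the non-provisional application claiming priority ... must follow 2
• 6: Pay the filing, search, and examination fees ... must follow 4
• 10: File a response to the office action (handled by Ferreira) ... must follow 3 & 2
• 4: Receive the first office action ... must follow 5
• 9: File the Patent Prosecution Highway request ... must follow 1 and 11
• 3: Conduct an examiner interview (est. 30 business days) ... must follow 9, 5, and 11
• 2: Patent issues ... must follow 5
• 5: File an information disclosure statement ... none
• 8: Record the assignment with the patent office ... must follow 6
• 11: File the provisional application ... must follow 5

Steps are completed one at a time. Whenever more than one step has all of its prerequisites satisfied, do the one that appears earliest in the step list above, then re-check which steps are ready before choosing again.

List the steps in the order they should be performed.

Only 5 has no prerequisites, so it is first.
Now 4, 2 and 11 have their prerequisites met. 4 is listed earlier, so 4 next.
6 now also ready, so the ready set is {6, 2, 11}; 6 is listed earlier → 6.
Ready: 2, 8 and 11. 2 is listed earlier → 2.
1 now also ready, so the ready set is {1, 8, 11}; 1 is listed earlier → 1.
Ready: 8 and 11. 8 is listed earlier → 8.
7 now also ready, so the ready set is {7, 11}; 7 is listed earlier → 7.
11 is the only step now ready → 11.
9 is the only step now ready → 9.
3 is the only step now ready → 3.
10 needed 3 and 2, now all done → 10.

5 → 4 → 6 → 2 → 1 → 8 → 7 → 11 → 9 → 3 → 10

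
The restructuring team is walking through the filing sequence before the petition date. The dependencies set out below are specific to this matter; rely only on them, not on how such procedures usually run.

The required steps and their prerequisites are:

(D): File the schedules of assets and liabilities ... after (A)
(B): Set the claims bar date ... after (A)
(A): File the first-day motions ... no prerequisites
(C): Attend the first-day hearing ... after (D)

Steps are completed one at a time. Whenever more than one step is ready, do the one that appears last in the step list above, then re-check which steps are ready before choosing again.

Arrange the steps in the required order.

(A) is the only step with nothing outstanding, so it goes first.
Now (B) and (D) have their prerequisites met. (B) is listed later, so (B) next.
Next only (D) has its prerequisites met → (D).
(C) needed (D), now all done → (C).

(A), (B), (D), (C)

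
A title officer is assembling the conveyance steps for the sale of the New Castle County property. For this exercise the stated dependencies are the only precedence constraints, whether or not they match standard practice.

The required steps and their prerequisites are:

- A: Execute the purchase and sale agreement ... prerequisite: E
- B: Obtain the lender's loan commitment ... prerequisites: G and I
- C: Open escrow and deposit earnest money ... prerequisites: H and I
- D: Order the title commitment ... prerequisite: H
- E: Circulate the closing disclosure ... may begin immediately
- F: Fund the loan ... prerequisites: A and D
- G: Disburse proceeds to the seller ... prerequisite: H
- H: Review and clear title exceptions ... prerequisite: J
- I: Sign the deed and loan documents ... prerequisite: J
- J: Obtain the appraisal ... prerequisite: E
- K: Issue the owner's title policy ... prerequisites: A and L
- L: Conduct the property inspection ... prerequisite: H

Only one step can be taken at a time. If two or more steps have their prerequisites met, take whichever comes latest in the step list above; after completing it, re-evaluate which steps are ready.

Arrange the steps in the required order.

E, J, I, H, L, G, D, C, B, A, K, F

E has no prerequisites → E first.
Ready: J and A. J is listed later → J.
I and H now also ready, so the ready set is {I, H, A}; I is listed later → I.
Now H and A have their prerequisites met. H is listed later, so H next.
L, G, D and C now also ready, so the ready set is {L, G, D, C, A}; L is listed later → L.
G, D, C and A are all available; G is listed later → G.
D, C, B and A are all available; D is listed later → D.
Ready: C, B and A. C is listed later → C.
Now B and A have their prerequisites met. B is listed later, so B next.
A is the only step now ready → A.
K and F are both available; K is listed later → K.
That leaves F as the only ready step → F.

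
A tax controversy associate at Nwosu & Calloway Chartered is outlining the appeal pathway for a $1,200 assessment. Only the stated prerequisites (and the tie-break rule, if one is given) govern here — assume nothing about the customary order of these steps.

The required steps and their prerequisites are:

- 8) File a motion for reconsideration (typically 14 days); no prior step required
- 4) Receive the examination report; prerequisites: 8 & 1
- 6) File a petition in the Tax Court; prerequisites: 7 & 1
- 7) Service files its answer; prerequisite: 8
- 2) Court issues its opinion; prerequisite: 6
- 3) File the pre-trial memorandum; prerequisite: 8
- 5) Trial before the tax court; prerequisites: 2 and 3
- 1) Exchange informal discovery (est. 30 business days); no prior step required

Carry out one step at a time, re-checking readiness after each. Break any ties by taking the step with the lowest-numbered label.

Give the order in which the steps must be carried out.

1, 8, 3, 4, 7, 6, 2, 5

Nothing is required for 1 and 8. 1 has the earlier label → 1 first.
8 is the only step now ready → 8.
Now 3, 4 and 7 have their prerequisites met. 3 has the earlier label, so 3 next.
Ready: 4 and 7. 4 has the earlier label → 4.
7 needed 8, now all done → 7.
That leaves 6 as the only ready step → 6.
2 needed 6, now all done → 2.
5 needed 2 and 3, now all done → 5.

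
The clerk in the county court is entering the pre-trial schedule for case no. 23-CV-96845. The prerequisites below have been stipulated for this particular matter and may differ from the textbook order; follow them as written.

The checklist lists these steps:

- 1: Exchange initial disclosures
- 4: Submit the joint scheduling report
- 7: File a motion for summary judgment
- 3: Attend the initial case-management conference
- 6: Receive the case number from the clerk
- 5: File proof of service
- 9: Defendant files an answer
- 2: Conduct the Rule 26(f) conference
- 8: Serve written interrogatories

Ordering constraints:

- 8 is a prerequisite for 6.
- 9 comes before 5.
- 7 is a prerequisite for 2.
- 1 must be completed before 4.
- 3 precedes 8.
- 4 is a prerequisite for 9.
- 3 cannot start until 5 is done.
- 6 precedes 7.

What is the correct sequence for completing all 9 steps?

1 4 9 5 3 8 6 7 2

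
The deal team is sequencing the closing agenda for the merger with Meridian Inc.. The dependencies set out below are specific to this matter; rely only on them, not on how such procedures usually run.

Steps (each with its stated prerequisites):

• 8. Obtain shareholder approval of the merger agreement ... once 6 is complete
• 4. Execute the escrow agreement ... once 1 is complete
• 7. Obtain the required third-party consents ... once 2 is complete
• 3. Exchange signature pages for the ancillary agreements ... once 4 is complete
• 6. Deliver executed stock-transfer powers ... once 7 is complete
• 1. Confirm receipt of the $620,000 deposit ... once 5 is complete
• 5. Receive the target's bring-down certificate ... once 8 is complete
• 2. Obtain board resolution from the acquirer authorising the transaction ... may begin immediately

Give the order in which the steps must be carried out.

2, 7, 6, 8, 5, 1, 4, 3

Only 2 has no prerequisites, so it is first.
That leaves 7 as the only ready step → 7.
6 is the only step now ready → 6.
8 needed 6, now all done → 8.
That leaves 5 as the only ready step → 5.
1 needed 5, now all done → 1.
4 needed 1, now all done → 4.
3 is the only step now ready → 3.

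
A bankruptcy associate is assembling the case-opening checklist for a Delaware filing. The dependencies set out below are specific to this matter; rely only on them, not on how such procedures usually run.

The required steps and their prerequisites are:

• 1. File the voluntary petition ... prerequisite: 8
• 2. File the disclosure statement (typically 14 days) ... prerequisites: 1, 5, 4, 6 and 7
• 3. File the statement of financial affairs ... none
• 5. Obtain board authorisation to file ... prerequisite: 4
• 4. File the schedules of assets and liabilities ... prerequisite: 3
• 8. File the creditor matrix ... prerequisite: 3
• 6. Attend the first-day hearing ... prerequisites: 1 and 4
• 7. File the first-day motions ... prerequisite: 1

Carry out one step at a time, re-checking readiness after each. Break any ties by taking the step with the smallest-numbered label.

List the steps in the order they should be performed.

3 4 5 8 1 6 7 2

3 has no prerequisites → 3 first.
Now 4 and 8 have their prerequisites met. 4 has the earlier label, so 4 next.
Ready: 5 and 8. 5 has the earlier label → 5.
8 needed 3, now all done → 8.
1 is the only step now ready → 1.
Ready: 6 and 7. 6 has the earlier label → 6.
7 needed 1, now all done → 7.
Next only 2 has its prerequisites met → 2.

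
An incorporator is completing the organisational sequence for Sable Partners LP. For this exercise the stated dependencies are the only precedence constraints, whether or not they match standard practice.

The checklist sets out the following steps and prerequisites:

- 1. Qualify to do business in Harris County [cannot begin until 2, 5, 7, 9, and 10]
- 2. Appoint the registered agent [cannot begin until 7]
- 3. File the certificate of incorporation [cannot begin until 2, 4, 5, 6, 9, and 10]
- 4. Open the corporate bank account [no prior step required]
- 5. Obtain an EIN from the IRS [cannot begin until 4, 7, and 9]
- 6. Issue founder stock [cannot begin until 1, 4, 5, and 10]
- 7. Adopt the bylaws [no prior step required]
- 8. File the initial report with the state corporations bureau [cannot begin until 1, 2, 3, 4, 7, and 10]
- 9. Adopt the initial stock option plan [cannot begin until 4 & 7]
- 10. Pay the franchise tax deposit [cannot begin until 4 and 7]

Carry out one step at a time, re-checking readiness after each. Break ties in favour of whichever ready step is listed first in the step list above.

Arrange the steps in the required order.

4, 7, 2, 9, 5, 10, 1, 6, 3, 8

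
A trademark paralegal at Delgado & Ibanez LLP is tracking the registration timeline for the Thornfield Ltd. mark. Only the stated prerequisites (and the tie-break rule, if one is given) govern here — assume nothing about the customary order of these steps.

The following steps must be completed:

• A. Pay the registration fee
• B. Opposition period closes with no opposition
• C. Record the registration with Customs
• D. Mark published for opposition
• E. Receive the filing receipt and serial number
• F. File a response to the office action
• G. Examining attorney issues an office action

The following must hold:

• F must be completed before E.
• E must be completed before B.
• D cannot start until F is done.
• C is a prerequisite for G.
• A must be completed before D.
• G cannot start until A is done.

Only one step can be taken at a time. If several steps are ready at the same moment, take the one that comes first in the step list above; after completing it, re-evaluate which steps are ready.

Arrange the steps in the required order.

A, C and F have no prerequisites; A is listed earlier, so A is first.
Now C and F have their prerequisites met. C is listed earlier, so C next.
Ready: F and G. F is listed earlier → F.
Ready: D, E and G. D is listed earlier → D.
Ready: E and G. E is listed earlier → E.
Now B and G have their prerequisites met. B is listed earlier, so B next.
That leaves G as the only ready step → G.

A → C → F → D → E → B → G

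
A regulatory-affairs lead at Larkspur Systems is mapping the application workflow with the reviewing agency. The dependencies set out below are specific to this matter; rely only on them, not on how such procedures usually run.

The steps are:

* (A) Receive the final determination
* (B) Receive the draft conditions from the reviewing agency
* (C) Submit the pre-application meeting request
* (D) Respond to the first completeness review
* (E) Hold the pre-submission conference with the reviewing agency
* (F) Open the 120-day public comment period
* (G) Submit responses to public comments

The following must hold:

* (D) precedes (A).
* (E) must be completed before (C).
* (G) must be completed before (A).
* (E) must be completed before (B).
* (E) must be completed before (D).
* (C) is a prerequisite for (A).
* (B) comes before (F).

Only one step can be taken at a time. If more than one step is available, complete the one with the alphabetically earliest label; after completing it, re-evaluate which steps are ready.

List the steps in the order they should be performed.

(E) (B) (C) (D) (F) (G) (A)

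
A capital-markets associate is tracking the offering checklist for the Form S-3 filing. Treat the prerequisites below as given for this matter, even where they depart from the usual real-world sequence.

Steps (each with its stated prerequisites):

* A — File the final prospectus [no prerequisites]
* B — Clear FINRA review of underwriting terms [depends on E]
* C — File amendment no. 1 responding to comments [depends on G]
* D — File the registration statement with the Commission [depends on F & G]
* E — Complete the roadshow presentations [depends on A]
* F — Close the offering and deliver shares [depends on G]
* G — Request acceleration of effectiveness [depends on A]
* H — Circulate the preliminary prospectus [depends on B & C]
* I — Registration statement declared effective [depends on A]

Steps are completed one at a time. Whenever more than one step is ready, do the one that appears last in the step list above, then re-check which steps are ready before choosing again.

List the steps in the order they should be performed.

A, I, G, F, E, D, C, B, H

A is the only step with nothing outstanding, so it goes first.
I, G and E are all available; I is listed later → I.
Now G and E have their prerequisites met. G is listed later, so G next.
F, E and C are all available; F is listed later → F.
D now also ready, so the ready set is {E, D, C}; E is listed later → E.
Now D, C and B have their prerequisites met. D is listed later, so D next.
Ready: C and B. C is listed later → C.
B needed E, now all done → B.
Next only H has its prerequisites met → H.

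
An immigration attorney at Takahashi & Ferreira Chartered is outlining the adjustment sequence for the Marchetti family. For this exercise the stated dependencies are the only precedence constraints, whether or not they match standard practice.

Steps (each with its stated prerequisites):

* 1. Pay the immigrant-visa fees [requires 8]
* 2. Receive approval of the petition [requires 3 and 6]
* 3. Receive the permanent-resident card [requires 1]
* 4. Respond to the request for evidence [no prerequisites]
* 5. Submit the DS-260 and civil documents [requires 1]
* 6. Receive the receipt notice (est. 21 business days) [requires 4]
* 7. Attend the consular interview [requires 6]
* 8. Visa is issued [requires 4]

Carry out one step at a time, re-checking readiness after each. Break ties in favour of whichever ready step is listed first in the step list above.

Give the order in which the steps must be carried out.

Only 4 has no prerequisites, so it is first.
Now 6 and 8 have their prerequisites met. 6 is listed earlier, so 6 next.
7 and 8 are both available; 7 is listed earlier → 7.
8 needed 4, now all done → 8.
1 is the only step now ready → 1.
3 and 5 are both available; 3 is listed earlier → 3.
Now 2 and 5 have their prerequisites met. 2 is listed earlier, so 2 next.
Next only 5 has its prerequisites met → 5.

4 6 7 8 1 3 2 5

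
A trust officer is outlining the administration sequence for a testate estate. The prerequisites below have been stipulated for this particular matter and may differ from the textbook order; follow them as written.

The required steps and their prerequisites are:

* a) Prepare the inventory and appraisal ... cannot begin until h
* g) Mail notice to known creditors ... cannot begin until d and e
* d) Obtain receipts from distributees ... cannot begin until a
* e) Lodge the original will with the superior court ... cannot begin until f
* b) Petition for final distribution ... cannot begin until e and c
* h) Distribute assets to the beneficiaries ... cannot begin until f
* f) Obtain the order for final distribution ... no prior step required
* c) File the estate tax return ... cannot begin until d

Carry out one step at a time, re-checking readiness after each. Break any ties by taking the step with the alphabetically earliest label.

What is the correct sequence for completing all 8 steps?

f is the only step with nothing outstanding, so it goes first.
Now e and h have their prerequisites met. e has the earlier label, so e next.
h needed f, now all done → h.
Next only a has its prerequisites met → a.
d needed a, now all done → d.
Now c and g have their prerequisites met. c has the earlier label, so c next.
b now also ready, so the ready set is {b, g}; b has the earlier label → b.
That leaves g as the only ready step → g.

f, e, h, a, d, c, b, g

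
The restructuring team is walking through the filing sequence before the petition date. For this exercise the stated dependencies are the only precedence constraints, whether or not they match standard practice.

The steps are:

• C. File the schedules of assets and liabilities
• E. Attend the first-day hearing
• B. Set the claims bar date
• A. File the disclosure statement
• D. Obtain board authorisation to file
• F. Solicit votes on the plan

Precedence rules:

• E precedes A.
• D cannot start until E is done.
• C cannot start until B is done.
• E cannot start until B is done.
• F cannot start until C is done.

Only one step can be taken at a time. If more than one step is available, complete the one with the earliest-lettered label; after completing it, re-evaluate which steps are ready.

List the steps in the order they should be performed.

Only B has no prerequisites, so it is first.
C and E are both available; C has the earlier label → C.
E and F are both available; E has the earlier label → E.
A, D and F are all available; A has the earlier label → A.
D and F are both available; D has the earlier label → D.
Next only F has its prerequisites met → F.

B C E A D F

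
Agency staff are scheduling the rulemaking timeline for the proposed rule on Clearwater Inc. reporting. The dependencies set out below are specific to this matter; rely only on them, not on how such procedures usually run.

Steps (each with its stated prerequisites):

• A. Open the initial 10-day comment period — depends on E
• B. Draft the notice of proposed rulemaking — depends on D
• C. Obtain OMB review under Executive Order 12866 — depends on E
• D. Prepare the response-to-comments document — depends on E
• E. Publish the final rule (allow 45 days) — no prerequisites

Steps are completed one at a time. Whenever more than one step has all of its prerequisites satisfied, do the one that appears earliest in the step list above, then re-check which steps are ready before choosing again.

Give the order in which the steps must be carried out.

E, A, C, D, B

Only E has no prerequisites, so it is first.
Now A, C and D have their prerequisites met. A is listed earlier, so A next.
C and D are both available; C is listed earlier → C.
D needed E, now all done → D.
B is the only step now ready → B.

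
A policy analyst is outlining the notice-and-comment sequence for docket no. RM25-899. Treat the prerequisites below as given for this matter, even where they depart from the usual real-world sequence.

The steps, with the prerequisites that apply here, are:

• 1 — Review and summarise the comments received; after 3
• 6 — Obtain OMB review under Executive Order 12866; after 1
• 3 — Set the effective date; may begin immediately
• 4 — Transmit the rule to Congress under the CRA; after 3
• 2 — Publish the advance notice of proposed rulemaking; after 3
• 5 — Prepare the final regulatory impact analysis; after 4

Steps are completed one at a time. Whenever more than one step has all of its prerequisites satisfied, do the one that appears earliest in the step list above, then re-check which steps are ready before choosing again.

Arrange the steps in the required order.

3 1 6 4 2 5

3 is the only step with nothing outstanding, so it goes first.
1, 4 and 2 are all available; 1 is listed earlier → 1.
Ready: 6, 4 and 2. 6 is listed earlier → 6.
Now 4 and 2 have their prerequisites met. 4 is listed earlier, so 4 next.
Ready: 2 and 5. 2 is listed earlier → 2.
5 needed 4, now all done → 5.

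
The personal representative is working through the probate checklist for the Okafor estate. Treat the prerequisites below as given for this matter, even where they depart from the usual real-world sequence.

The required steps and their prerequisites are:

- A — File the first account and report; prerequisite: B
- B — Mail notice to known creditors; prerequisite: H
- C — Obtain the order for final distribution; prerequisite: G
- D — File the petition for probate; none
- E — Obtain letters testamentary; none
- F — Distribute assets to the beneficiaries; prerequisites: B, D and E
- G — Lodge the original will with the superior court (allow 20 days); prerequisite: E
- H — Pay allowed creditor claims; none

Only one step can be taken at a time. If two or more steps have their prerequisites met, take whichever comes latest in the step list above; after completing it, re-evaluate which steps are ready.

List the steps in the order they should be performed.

H E G D C B F A

Nothing is required for H, E and D. H is listed later → H first.
E, D and B are all available; E is listed later → E.
Now G, D and B have their prerequisites met. G is listed later, so G next.
C now also ready, so the ready set is {D, C, B}; D is listed later → D.
Ready: C and B. C is listed later → C.
That leaves B as the only ready step → B.
Ready: F and A. F is listed later → F.
That leaves A as the only ready step → A.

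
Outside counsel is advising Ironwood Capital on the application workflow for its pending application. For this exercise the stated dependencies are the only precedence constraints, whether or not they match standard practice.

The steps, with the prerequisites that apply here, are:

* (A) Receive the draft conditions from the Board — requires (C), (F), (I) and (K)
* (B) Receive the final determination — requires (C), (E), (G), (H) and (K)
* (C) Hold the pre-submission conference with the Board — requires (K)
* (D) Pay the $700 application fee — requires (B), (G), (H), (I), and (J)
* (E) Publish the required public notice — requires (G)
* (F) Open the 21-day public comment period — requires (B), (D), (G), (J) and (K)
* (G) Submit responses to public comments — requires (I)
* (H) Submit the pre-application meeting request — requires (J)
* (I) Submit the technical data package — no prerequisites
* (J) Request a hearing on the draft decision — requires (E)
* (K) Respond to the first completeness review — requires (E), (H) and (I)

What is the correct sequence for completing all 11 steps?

(I), (G), (E), (J), (H), (K), (C), (B), (D), (F), (A)

(I) is the only step with nothing outstanding, so it goes first.
Next only (G) has its prerequisites met → (G).
That leaves (E) as the only ready step → (E).
(J) needed (E), now all done → (J).
(H) needed (J), now all done → (H).
Next only (K) has its prerequisites met → (K).
(C) needed (K), now all done → (C).
(B) needed (C), (E), (G), (H) and (K), now all done → (B).
That leaves (D) as the only ready step → (D).
(F) needed (B), (D), (G), (J) and (K), now all done → (F).
(A) needed (C), (F), (I) and (K), now all done → (A).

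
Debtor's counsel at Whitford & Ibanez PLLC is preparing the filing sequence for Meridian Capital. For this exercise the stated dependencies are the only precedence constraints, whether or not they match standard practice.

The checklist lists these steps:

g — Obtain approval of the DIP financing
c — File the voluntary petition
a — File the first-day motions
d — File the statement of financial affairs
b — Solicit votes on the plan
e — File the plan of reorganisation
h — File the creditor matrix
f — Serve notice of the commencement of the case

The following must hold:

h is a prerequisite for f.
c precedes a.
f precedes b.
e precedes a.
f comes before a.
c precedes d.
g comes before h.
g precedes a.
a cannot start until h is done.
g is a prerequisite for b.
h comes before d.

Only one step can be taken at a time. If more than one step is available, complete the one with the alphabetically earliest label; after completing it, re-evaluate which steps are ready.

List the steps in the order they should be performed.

c, e and g have no prerequisites; c has the earlier label, so c is first.
e and g are both available; e has the earlier label → e.
Next only g has its prerequisites met → g.
h needed g, now all done → h.
Ready: d and f. d has the earlier label → d.
f is the only step now ready → f.
a and b are both available; a has the earlier label → a.
That leaves b as the only ready step → b.

c, e, g, h, d, f, a, b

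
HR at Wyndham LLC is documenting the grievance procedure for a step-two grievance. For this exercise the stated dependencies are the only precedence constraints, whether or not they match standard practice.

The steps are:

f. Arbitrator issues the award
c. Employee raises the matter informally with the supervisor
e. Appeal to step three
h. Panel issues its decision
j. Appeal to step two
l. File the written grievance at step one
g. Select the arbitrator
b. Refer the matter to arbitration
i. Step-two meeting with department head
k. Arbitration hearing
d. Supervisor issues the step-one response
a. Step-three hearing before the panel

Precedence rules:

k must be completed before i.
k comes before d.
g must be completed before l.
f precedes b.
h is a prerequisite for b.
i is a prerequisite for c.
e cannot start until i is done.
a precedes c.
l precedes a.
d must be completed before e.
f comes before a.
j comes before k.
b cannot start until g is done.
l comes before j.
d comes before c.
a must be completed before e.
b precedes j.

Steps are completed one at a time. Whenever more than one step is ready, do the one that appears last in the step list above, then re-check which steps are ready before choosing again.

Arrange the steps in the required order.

g, l, h, f, a, b, j, k, d, i, e, c

Nothing is required for g, h and f. g is listed later → g first.
l now also ready, so the ready set is {l, h, f}; l is listed later → l.
Ready: h and f. h is listed later → h.
That leaves f as the only ready step → f.
Ready: a and b. a is listed later → a.
b is the only step now ready → b.
That leaves j as the only ready step → j.
That leaves k as the only ready step → k.
Ready: d and i. d is listed later → d.
Next only i has its prerequisites met → i.
Ready: e and c. e is listed later → e.
Next only c has its prerequisites met → c.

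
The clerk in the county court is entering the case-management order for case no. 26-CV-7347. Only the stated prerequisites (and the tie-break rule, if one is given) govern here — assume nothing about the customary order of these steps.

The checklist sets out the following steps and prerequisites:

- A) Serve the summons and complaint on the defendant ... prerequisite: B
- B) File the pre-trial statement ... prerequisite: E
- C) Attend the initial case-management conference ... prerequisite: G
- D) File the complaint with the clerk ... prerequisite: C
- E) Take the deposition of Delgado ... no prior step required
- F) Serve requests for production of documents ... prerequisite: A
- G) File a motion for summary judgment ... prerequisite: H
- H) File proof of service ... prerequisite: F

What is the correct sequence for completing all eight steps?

E is the only step with nothing outstanding, so it goes first.
Next only B has its prerequisites met → B.
A needed B, now all done → A.
F needed A, now all done → F.
Next only H has its prerequisites met → H.
Next only G has its prerequisites met → G.
C needed G, now all done → C.
D needed C, now all done → D.

E, B, A, F, H, G, C, D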